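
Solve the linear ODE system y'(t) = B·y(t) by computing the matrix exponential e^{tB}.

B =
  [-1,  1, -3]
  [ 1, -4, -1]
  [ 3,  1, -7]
e^{tB} =
  [t^2*exp(-4*t)/2 + 3*t*exp(-4*t) + exp(-4*t), t*exp(-4*t), -t^2*exp(-4*t)/2 - 3*t*exp(-4*t)]
  [t*exp(-4*t), exp(-4*t), -t*exp(-4*t)]
  [t^2*exp(-4*t)/2 + 3*t*exp(-4*t), t*exp(-4*t), -t^2*exp(-4*t)/2 - 3*t*exp(-4*t) + exp(-4*t)]

Strategy: write B = P · J · P⁻¹ where J is a Jordan canonical form, so e^{tB} = P · e^{tJ} · P⁻¹, and e^{tJ} can be computed block-by-block.

B has Jordan form
J =
  [-4,  1,  0]
  [ 0, -4,  1]
  [ 0,  0, -4]
(up to reordering of blocks).

Per-block formulas:
  For a 3×3 Jordan block J_3(-4): exp(t · J_3(-4)) = e^(-4t)·(I + t·N + (t^2/2)·N^2), where N is the 3×3 nilpotent shift.

After assembling e^{tJ} and conjugating by P, we get:

e^{tB} =
  [t^2*exp(-4*t)/2 + 3*t*exp(-4*t) + exp(-4*t), t*exp(-4*t), -t^2*exp(-4*t)/2 - 3*t*exp(-4*t)]
  [t*exp(-4*t), exp(-4*t), -t*exp(-4*t)]
  [t^2*exp(-4*t)/2 + 3*t*exp(-4*t), t*exp(-4*t), -t^2*exp(-4*t)/2 - 3*t*exp(-4*t) + exp(-4*t)]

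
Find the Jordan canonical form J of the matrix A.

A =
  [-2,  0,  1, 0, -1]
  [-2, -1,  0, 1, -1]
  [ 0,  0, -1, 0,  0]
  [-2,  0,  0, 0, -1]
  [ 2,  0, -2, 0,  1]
J_1(-1) ⊕ J_1(-1) ⊕ J_1(-1) ⊕ J_1(0) ⊕ J_1(0)

The characteristic polynomial is
  det(x·I − A) = x^5 + 3*x^4 + 3*x^3 + x^2 = x^2*(x + 1)^3

Eigenvalues and multiplicities (the geometric multiplicity of λ is n − rank(A − λI), which equals the number of Jordan blocks for λ):
  λ = -1: algebraic multiplicity = 3, geometric multiplicity = 3
  λ = 0: algebraic multiplicity = 2, geometric multiplicity = 2

Determining the block sizes for each eigenvalue:
  λ = -1: gm = am = 3, so every block has size 1 → block sizes [1, 1, 1]
  λ = 0: gm = am = 2, so every block has size 1 → block sizes [1, 1]

Assembling the blocks gives a Jordan form
J =
  [-1,  0,  0, 0, 0]
  [ 0, -1,  0, 0, 0]
  [ 0,  0, -1, 0, 0]
  [ 0,  0,  0, 0, 0]
  [ 0,  0,  0, 0, 0]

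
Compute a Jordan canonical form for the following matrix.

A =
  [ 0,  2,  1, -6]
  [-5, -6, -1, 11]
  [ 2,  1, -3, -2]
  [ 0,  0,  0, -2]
J_3(-3) ⊕ J_1(-2)

The characteristic polynomial is
  det(x·I − A) = x^4 + 11*x^3 + 45*x^2 + 81*x + 54 = (x + 2)*(x + 3)^3

Eigenvalues and multiplicities (the geometric multiplicity of λ is n − rank(A − λI), which equals the number of Jordan blocks for λ):
  λ = -3: algebraic multiplicity = 3, geometric multiplicity = 1
  λ = -2: algebraic multiplicity = 1, geometric multiplicity = 1

Determining the block sizes for each eigenvalue:
  λ = -3: one block (gm = 1), so the single block has size am = 3 → block sizes [3]
  λ = -2: one block (gm = 1), so the single block has size am = 1 → block sizes [1]

Assembling the blocks gives a Jordan form
J =
  [-3,  1,  0,  0]
  [ 0, -3,  1,  0]
  [ 0,  0, -3,  0]
  [ 0,  0,  0, -2]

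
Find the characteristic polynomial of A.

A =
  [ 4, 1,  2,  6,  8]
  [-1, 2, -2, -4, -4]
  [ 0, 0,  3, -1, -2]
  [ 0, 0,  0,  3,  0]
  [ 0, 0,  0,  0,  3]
x^5 - 15*x^4 + 90*x^3 - 270*x^2 + 405*x - 243

Expanding det(x·I − A) (e.g. by cofactor expansion or by noting that A is similar to its Jordan form J, which has the same characteristic polynomial as A) gives
  χ_A(x) = x^5 - 15*x^4 + 90*x^3 - 270*x^2 + 405*x - 243
which factors as (x - 3)^5. The eigenvalues (with algebraic multiplicities) are λ = 3 with multiplicity 5.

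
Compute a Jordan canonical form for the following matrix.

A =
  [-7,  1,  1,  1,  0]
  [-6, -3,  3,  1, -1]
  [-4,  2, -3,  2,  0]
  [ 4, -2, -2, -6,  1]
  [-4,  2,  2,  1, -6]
J_3(-5) ⊕ J_2(-5)

The characteristic polynomial is
  det(x·I − A) = x^5 + 25*x^4 + 250*x^3 + 1250*x^2 + 3125*x + 3125 = (x + 5)^5

Eigenvalues and multiplicities (the geometric multiplicity of λ is n − rank(A − λI), which equals the number of Jordan blocks for λ):
  λ = -5: algebraic multiplicity = 5, geometric multiplicity = 2

Determining the block sizes for each eigenvalue:
  λ = -5: with am = 5 and gm = 2, the partition is not yet determined (e.g. several partitions of 5 into 2 parts exist). Let N = A − (-5)·I. Computing rank(N^1) = 3, rank(N^2) = 1, rank(N^3) = 0; the number of blocks of size ≥ j is rank(N^{j−1}) − rank(N^j), giving [2, 2, 1]. So we have 1 block(s) of size 3, 1 block(s) of size 2 → block sizes [3, 2]

Assembling the blocks gives a Jordan form
J =
  [-5,  1,  0,  0,  0]
  [ 0, -5,  1,  0,  0]
  [ 0,  0, -5,  0,  0]
  [ 0,  0,  0, -5,  1]
  [ 0,  0,  0,  0, -5]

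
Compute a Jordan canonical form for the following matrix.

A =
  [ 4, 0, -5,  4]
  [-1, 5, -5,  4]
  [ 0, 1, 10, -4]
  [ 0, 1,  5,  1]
J_3(5) ⊕ J_1(5)

The characteristic polynomial is
  det(x·I − A) = x^4 - 20*x^3 + 150*x^2 - 500*x + 625 = (x - 5)^4

Eigenvalues and multiplicities (the geometric multiplicity of λ is n − rank(A − λI), which equals the number of Jordan blocks for λ):
  λ = 5: algebraic multiplicity = 4, geometric multiplicity = 2

Determining the block sizes for each eigenvalue:
  λ = 5: with am = 4 and gm = 2, the partition is not yet determined (e.g. several partitions of 4 into 2 parts exist). Let N = A − (5)·I. Computing rank(N^1) = 2, rank(N^2) = 1, rank(N^3) = 0; the number of blocks of size ≥ j is rank(N^{j−1}) − rank(N^j), giving [2, 1, 1]. So we have 1 block(s) of size 3, 1 block(s) of size 1 → block sizes [3, 1]

Assembling the blocks gives a Jordan form
J =
  [5, 1, 0, 0]
  [0, 5, 1, 0]
  [0, 0, 5, 0]
  [0, 0, 0, 5]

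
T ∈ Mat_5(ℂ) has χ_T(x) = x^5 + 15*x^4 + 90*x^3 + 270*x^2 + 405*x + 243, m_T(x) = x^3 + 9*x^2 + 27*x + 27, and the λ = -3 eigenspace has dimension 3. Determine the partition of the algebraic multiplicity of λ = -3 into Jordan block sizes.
Block sizes for λ = -3: [3, 1, 1]

Step 1 — from the characteristic polynomial, algebraic multiplicity of λ = -3 is 5. From dim ker(T − (-3)·I) = 3, there are exactly 3 Jordan blocks for λ = -3.
Step 2 — from the minimal polynomial, the factor (x + 3)^3 tells us the largest block for λ = -3 has size 3.
Step 3 — with total size 5, 3 blocks, and largest block 3, the block sizes (in nonincreasing order) are [3, 1, 1].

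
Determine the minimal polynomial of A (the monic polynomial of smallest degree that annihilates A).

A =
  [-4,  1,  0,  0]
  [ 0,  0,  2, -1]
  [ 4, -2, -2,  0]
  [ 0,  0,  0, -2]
x^3 + 6*x^2 + 12*x + 8

The characteristic polynomial is χ_A(x) = (x + 2)^4, so the eigenvalues are known. The minimal polynomial is
  m_A(x) = Π_λ (x − λ)^{k_λ}
where k_λ is the size of the *largest* Jordan block for λ (equivalently, the smallest k with (A − λI)^k v = 0 for every generalised eigenvector v of λ).

  λ = -2: largest Jordan block has size 3, contributing (x + 2)^3

So m_A(x) = (x + 2)^3 = x^3 + 6*x^2 + 12*x + 8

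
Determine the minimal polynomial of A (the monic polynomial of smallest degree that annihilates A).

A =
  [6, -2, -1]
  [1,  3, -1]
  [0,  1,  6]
x^3 - 15*x^2 + 75*x - 125

The characteristic polynomial is χ_A(x) = (x - 5)^3, so the eigenvalues are known. The minimal polynomial is
  m_A(x) = Π_λ (x − λ)^{k_λ}
where k_λ is the size of the *largest* Jordan block for λ (equivalently, the smallest k with (A − λI)^k v = 0 for every generalised eigenvector v of λ).

  λ = 5: largest Jordan block has size 3, contributing (x − 5)^3

So m_A(x) = (x - 5)^3 = x^3 - 15*x^2 + 75*x - 125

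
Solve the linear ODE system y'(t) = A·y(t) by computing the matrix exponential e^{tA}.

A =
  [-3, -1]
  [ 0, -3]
e^{tA} =
  [exp(-3*t), -t*exp(-3*t)]
  [0, exp(-3*t)]

Strategy: write A = P · J · P⁻¹ where J is a Jordan canonical form, so e^{tA} = P · e^{tJ} · P⁻¹, and e^{tJ} can be computed block-by-block.

A has Jordan form
J =
  [-3,  1]
  [ 0, -3]
(up to reordering of blocks).

Per-block formulas:
  For a 2×2 Jordan block J_2(-3): exp(t · J_2(-3)) = e^(-3t)·(I + t·N), where N is the 2×2 nilpotent shift.

After assembling e^{tJ} and conjugating by P, we get:

e^{tA} =
  [exp(-3*t), -t*exp(-3*t)]
  [0, exp(-3*t)]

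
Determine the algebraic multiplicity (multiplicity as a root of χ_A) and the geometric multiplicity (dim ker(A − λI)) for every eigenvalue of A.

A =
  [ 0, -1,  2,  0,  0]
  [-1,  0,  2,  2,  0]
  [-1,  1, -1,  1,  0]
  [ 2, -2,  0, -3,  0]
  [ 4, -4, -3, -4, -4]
λ = -4: alg = 1, geom = 1; λ = -1: alg = 4, geom = 2

Step 1 — factor the characteristic polynomial to read off the algebraic multiplicities:
  χ_A(x) = (x + 1)^4*(x + 4)

Step 2 — compute geometric multiplicities via the rank-nullity identity g(λ) = n − rank(A − λI):
  rank(A − (-4)·I) = 4, so dim ker(A − (-4)·I) = n − 4 = 1
  rank(A − (-1)·I) = 3, so dim ker(A − (-1)·I) = n − 3 = 2

Summary:
  λ = -4: algebraic multiplicity = 1, geometric multiplicity = 1
  λ = -1: algebraic multiplicity = 4, geometric multiplicity = 2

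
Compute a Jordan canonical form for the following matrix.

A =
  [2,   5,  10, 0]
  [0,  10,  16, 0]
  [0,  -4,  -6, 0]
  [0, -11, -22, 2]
J_2(2) ⊕ J_1(2) ⊕ J_1(2)

The characteristic polynomial is
  det(x·I − A) = x^4 - 8*x^3 + 24*x^2 - 32*x + 16 = (x - 2)^4

Eigenvalues and multiplicities (the geometric multiplicity of λ is n − rank(A − λI), which equals the number of Jordan blocks for λ):
  λ = 2: algebraic multiplicity = 4, geometric multiplicity = 3

Determining the block sizes for each eigenvalue:
  λ = 2: 3 blocks summing to 4 forces exactly one block of size 2 and the rest size 1 → block sizes [2, 1, 1]

Assembling the blocks gives a Jordan form
J =
  [2, 1, 0, 0]
  [0, 2, 0, 0]
  [0, 0, 2, 0]
  [0, 0, 0, 2]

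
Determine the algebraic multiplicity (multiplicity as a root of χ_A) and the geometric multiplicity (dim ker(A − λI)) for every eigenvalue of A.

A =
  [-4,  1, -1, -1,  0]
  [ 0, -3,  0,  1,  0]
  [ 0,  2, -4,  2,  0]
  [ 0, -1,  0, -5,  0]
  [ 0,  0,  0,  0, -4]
λ = -4: alg = 5, geom = 3

Step 1 — factor the characteristic polynomial to read off the algebraic multiplicities:
  χ_A(x) = (x + 4)^5

Step 2 — compute geometric multiplicities via the rank-nullity identity g(λ) = n − rank(A − λI):
  rank(A − (-4)·I) = 2, so dim ker(A − (-4)·I) = n − 2 = 3

Summary:
  λ = -4: algebraic multiplicity = 5, geometric multiplicity = 3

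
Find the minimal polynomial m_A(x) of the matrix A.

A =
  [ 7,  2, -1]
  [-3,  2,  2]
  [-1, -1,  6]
x^3 - 15*x^2 + 75*x - 125

The characteristic polynomial is χ_A(x) = (x - 5)^3, so the eigenvalues are known. The minimal polynomial is
  m_A(x) = Π_λ (x − λ)^{k_λ}
where k_λ is the size of the *largest* Jordan block for λ (equivalently, the smallest k with (A − λI)^k v = 0 for every generalised eigenvector v of λ).

  λ = 5: largest Jordan block has size 3, contributing (x − 5)^3

So m_A(x) = (x - 5)^3 = x^3 - 15*x^2 + 75*x - 125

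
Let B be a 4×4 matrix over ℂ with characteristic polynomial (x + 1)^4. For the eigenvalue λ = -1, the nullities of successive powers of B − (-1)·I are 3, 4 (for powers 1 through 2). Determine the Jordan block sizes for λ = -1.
Block sizes for λ = -1: [2, 1, 1]

From the dimensions of kernels of powers, the number of Jordan blocks of size at least j is d_j − d_{j−1} where d_j = dim ker(N^j) (with d_0 = 0). Computing the differences gives [3, 1].
The number of blocks of size exactly k is (#blocks of size ≥ k) − (#blocks of size ≥ k + 1), so the partition is: 2 block(s) of size 1, 1 block(s) of size 2.
In nonincreasing order the block sizes are [2, 1, 1].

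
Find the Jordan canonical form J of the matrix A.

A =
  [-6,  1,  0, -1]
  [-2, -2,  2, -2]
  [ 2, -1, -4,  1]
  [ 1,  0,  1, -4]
J_3(-4) ⊕ J_1(-4)

The characteristic polynomial is
  det(x·I − A) = x^4 + 16*x^3 + 96*x^2 + 256*x + 256 = (x + 4)^4

Eigenvalues and multiplicities (the geometric multiplicity of λ is n − rank(A − λI), which equals the number of Jordan blocks for λ):
  λ = -4: algebraic multiplicity = 4, geometric multiplicity = 2

Determining the block sizes for each eigenvalue:
  λ = -4: with am = 4 and gm = 2, the partition is not yet determined (e.g. several partitions of 4 into 2 parts exist). Let N = A − (-4)·I. Computing rank(N^1) = 2, rank(N^2) = 1, rank(N^3) = 0; the number of blocks of size ≥ j is rank(N^{j−1}) − rank(N^j), giving [2, 1, 1]. So we have 1 block(s) of size 3, 1 block(s) of size 1 → block sizes [3, 1]

Assembling the blocks gives a Jordan form
J =
  [-4,  1,  0,  0]
  [ 0, -4,  1,  0]
  [ 0,  0, -4,  0]
  [ 0,  0,  0, -4]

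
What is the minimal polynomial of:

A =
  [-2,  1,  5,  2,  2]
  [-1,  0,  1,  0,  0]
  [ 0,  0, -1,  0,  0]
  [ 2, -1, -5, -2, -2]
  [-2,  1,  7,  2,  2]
x^3 + 2*x^2 + x

The characteristic polynomial is χ_A(x) = x^2*(x + 1)^3, so the eigenvalues are known. The minimal polynomial is
  m_A(x) = Π_λ (x − λ)^{k_λ}
where k_λ is the size of the *largest* Jordan block for λ (equivalently, the smallest k with (A − λI)^k v = 0 for every generalised eigenvector v of λ).

  λ = -1: largest Jordan block has size 2, contributing (x + 1)^2
  λ = 0: largest Jordan block has size 1, contributing (x − 0)

So m_A(x) = x*(x + 1)^2 = x^3 + 2*x^2 + x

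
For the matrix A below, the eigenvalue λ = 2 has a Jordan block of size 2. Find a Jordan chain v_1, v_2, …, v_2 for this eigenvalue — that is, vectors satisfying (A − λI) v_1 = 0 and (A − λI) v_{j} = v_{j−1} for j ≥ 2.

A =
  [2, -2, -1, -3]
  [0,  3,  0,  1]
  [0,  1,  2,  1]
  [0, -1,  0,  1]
A Jordan chain for λ = 2 of length 2:
v_1 = (-2, 1, 1, -1)ᵀ
v_2 = (0, 1, 0, 0)ᵀ

Let N = A − (2)·I. We want v_2 with N^2 v_2 = 0 but N^1 v_2 ≠ 0; then v_{j-1} := N · v_j for j = 2, …, 2.

Pick v_2 = (0, 1, 0, 0)ᵀ.
Then v_1 = N · v_2 = (-2, 1, 1, -1)ᵀ.

Sanity check: (A − (2)·I) v_1 = (0, 0, 0, 0)ᵀ = 0. ✓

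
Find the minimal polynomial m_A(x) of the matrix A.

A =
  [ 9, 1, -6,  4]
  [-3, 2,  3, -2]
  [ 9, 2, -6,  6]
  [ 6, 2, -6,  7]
x^3 - 9*x^2 + 27*x - 27

The characteristic polynomial is χ_A(x) = (x - 3)^4, so the eigenvalues are known. The minimal polynomial is
  m_A(x) = Π_λ (x − λ)^{k_λ}
where k_λ is the size of the *largest* Jordan block for λ (equivalently, the smallest k with (A − λI)^k v = 0 for every generalised eigenvector v of λ).

  λ = 3: largest Jordan block has size 3, contributing (x − 3)^3

So m_A(x) = (x - 3)^3 = x^3 - 9*x^2 + 27*x - 27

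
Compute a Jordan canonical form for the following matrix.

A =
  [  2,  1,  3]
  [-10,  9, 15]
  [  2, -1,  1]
J_2(4) ⊕ J_1(4)

The characteristic polynomial is
  det(x·I − A) = x^3 - 12*x^2 + 48*x - 64 = (x - 4)^3

Eigenvalues and multiplicities (the geometric multiplicity of λ is n − rank(A − λI), which equals the number of Jordan blocks for λ):
  λ = 4: algebraic multiplicity = 3, geometric multiplicity = 2

Determining the block sizes for each eigenvalue:
  λ = 4: 2 blocks summing to 3 forces exactly one block of size 2 and the rest size 1 → block sizes [2, 1]

Assembling the blocks gives a Jordan form
J =
  [4, 1, 0]
  [0, 4, 0]
  [0, 0, 4]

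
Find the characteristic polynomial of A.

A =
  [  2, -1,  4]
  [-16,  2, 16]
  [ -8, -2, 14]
x^3 - 18*x^2 + 108*x - 216

Expanding det(x·I − A) (e.g. by cofactor expansion or by noting that A is similar to its Jordan form J, which has the same characteristic polynomial as A) gives
  χ_A(x) = x^3 - 18*x^2 + 108*x - 216
which factors as (x - 6)^3. The eigenvalues (with algebraic multiplicities) are λ = 6 with multiplicity 3.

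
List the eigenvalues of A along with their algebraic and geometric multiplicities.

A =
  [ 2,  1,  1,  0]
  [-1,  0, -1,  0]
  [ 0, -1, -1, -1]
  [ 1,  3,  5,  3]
λ = 1: alg = 4, geom = 2

Step 1 — factor the characteristic polynomial to read off the algebraic multiplicities:
  χ_A(x) = (x - 1)^4

Step 2 — compute geometric multiplicities via the rank-nullity identity g(λ) = n − rank(A − λI):
  rank(A − (1)·I) = 2, so dim ker(A − (1)·I) = n − 2 = 2

Summary:
  λ = 1: algebraic multiplicity = 4, geometric multiplicity = 2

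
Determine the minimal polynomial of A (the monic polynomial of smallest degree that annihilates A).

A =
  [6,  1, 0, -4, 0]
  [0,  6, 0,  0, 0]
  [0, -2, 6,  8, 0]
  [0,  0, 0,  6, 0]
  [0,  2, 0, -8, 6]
x^2 - 12*x + 36

The characteristic polynomial is χ_A(x) = (x - 6)^5, so the eigenvalues are known. The minimal polynomial is
  m_A(x) = Π_λ (x − λ)^{k_λ}
where k_λ is the size of the *largest* Jordan block for λ (equivalently, the smallest k with (A − λI)^k v = 0 for every generalised eigenvector v of λ).

  λ = 6: largest Jordan block has size 2, contributing (x − 6)^2

So m_A(x) = (x - 6)^2 = x^2 - 12*x + 36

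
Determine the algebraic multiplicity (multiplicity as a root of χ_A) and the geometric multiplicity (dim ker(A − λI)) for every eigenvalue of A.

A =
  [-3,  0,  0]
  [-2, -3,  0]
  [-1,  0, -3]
λ = -3: alg = 3, geom = 2

Step 1 — factor the characteristic polynomial to read off the algebraic multiplicities:
  χ_A(x) = (x + 3)^3

Step 2 — compute geometric multiplicities via the rank-nullity identity g(λ) = n − rank(A − λI):
  rank(A − (-3)·I) = 1, so dim ker(A − (-3)·I) = n − 1 = 2

Summary:
  λ = -3: algebraic multiplicity = 3, geometric multiplicity = 2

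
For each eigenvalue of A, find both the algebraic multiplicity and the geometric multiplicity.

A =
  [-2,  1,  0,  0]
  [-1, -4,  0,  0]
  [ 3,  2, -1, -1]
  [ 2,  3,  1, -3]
λ = -3: alg = 2, geom = 1; λ = -2: alg = 2, geom = 1

Step 1 — factor the characteristic polynomial to read off the algebraic multiplicities:
  χ_A(x) = (x + 2)^2*(x + 3)^2

Step 2 — compute geometric multiplicities via the rank-nullity identity g(λ) = n − rank(A − λI):
  rank(A − (-3)·I) = 3, so dim ker(A − (-3)·I) = n − 3 = 1
  rank(A − (-2)·I) = 3, so dim ker(A − (-2)·I) = n − 3 = 1

Summary:
  λ = -3: algebraic multiplicity = 2, geometric multiplicity = 1
  λ = -2: algebraic multiplicity = 2, geometric multiplicity = 1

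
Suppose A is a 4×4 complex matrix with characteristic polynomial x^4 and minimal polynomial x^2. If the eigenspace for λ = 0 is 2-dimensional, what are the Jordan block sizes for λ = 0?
Block sizes for λ = 0: [2, 2]

Step 1 — from the characteristic polynomial, algebraic multiplicity of λ = 0 is 4. From dim ker(A − (0)·I) = 2, there are exactly 2 Jordan blocks for λ = 0.
Step 2 — from the minimal polynomial, the factor (x − 0)^2 tells us the largest block for λ = 0 has size 2.
Step 3 — with total size 4, 2 blocks, and largest block 2, the block sizes (in nonincreasing order) are [2, 2].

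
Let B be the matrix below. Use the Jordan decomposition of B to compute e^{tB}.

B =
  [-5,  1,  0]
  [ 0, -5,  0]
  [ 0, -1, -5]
e^{tB} =
  [exp(-5*t), t*exp(-5*t), 0]
  [0, exp(-5*t), 0]
  [0, -t*exp(-5*t), exp(-5*t)]

Strategy: write B = P · J · P⁻¹ where J is a Jordan canonical form, so e^{tB} = P · e^{tJ} · P⁻¹, and e^{tJ} can be computed block-by-block.

B has Jordan form
J =
  [-5,  1,  0]
  [ 0, -5,  0]
  [ 0,  0, -5]
(up to reordering of blocks).

Per-block formulas:
  For a 1×1 block at λ = -5: exp(t · [-5]) = [e^(-5t)].
  For a 2×2 Jordan block J_2(-5): exp(t · J_2(-5)) = e^(-5t)·(I + t·N), where N is the 2×2 nilpotent shift.

After assembling e^{tJ} and conjugating by P, we get:

e^{tB} =
  [exp(-5*t), t*exp(-5*t), 0]
  [0, exp(-5*t), 0]
  [0, -t*exp(-5*t), exp(-5*t)]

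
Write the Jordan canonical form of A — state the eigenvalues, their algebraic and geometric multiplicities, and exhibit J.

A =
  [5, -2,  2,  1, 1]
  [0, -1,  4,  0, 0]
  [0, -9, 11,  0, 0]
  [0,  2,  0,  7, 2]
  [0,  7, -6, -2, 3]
J_3(5) ⊕ J_1(5) ⊕ J_1(5)

The characteristic polynomial is
  det(x·I − A) = x^5 - 25*x^4 + 250*x^3 - 1250*x^2 + 3125*x - 3125 = (x - 5)^5

Eigenvalues and multiplicities (the geometric multiplicity of λ is n − rank(A − λI), which equals the number of Jordan blocks for λ):
  λ = 5: algebraic multiplicity = 5, geometric multiplicity = 3

Determining the block sizes for each eigenvalue:
  λ = 5: with am = 5 and gm = 3, the partition is not yet determined (e.g. several partitions of 5 into 3 parts exist). Let N = A − (5)·I. Computing rank(N^1) = 2, rank(N^2) = 1, rank(N^3) = 0; the number of blocks of size ≥ j is rank(N^{j−1}) − rank(N^j), giving [3, 1, 1]. So we have 1 block(s) of size 3, 2 block(s) of size 1 → block sizes [3, 1, 1]

Assembling the blocks gives a Jordan form
J =
  [5, 1, 0, 0, 0]
  [0, 5, 1, 0, 0]
  [0, 0, 5, 0, 0]
  [0, 0, 0, 5, 0]
  [0, 0, 0, 0, 5]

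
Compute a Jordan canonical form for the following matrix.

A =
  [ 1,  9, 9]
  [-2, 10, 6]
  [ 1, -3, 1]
J_2(4) ⊕ J_1(4)

The characteristic polynomial is
  det(x·I − A) = x^3 - 12*x^2 + 48*x - 64 = (x - 4)^3

Eigenvalues and multiplicities (the geometric multiplicity of λ is n − rank(A − λI), which equals the number of Jordan blocks for λ):
  λ = 4: algebraic multiplicity = 3, geometric multiplicity = 2

Determining the block sizes for each eigenvalue:
  λ = 4: 2 blocks summing to 3 forces exactly one block of size 2 and the rest size 1 → block sizes [2, 1]

Assembling the blocks gives a Jordan form
J =
  [4, 1, 0]
  [0, 4, 0]
  [0, 0, 4]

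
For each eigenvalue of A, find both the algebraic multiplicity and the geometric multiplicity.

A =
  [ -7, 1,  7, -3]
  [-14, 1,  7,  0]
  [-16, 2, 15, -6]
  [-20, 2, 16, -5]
λ = 1: alg = 4, geom = 2

Step 1 — factor the characteristic polynomial to read off the algebraic multiplicities:
  χ_A(x) = (x - 1)^4

Step 2 — compute geometric multiplicities via the rank-nullity identity g(λ) = n − rank(A − λI):
  rank(A − (1)·I) = 2, so dim ker(A − (1)·I) = n − 2 = 2

Summary:
  λ = 1: algebraic multiplicity = 4, geometric multiplicity = 2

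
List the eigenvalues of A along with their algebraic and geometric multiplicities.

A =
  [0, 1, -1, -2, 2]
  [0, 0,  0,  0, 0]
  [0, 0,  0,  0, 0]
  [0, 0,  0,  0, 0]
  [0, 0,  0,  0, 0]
λ = 0: alg = 5, geom = 4

Step 1 — factor the characteristic polynomial to read off the algebraic multiplicities:
  χ_A(x) = x^5

Step 2 — compute geometric multiplicities via the rank-nullity identity g(λ) = n − rank(A − λI):
  rank(A − (0)·I) = 1, so dim ker(A − (0)·I) = n − 1 = 4

Summary:
  λ = 0: algebraic multiplicity = 5, geometric multiplicity = 4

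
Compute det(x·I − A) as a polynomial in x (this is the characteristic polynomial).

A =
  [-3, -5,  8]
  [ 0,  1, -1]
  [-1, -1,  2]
x^3

Expanding det(x·I − A) (e.g. by cofactor expansion or by noting that A is similar to its Jordan form J, which has the same characteristic polynomial as A) gives
  χ_A(x) = x^3
which factors as x^3. The eigenvalues (with algebraic multiplicities) are λ = 0 with multiplicity 3.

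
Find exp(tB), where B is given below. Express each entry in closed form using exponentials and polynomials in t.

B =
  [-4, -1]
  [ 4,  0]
e^{tB} =
  [-2*t*exp(-2*t) + exp(-2*t), -t*exp(-2*t)]
  [4*t*exp(-2*t), 2*t*exp(-2*t) + exp(-2*t)]

Strategy: write B = P · J · P⁻¹ where J is a Jordan canonical form, so e^{tB} = P · e^{tJ} · P⁻¹, and e^{tJ} can be computed block-by-block.

B has Jordan form
J =
  [-2,  1]
  [ 0, -2]
(up to reordering of blocks).

Per-block formulas:
  For a 2×2 Jordan block J_2(-2): exp(t · J_2(-2)) = e^(-2t)·(I + t·N), where N is the 2×2 nilpotent shift.

After assembling e^{tJ} and conjugating by P, we get:

e^{tB} =
  [-2*t*exp(-2*t) + exp(-2*t), -t*exp(-2*t)]
  [4*t*exp(-2*t), 2*t*exp(-2*t) + exp(-2*t)]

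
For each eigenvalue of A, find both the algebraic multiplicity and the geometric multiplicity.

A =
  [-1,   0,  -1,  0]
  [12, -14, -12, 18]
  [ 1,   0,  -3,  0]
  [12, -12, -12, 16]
λ = -2: alg = 3, geom = 2; λ = 4: alg = 1, geom = 1

Step 1 — factor the characteristic polynomial to read off the algebraic multiplicities:
  χ_A(x) = (x - 4)*(x + 2)^3

Step 2 — compute geometric multiplicities via the rank-nullity identity g(λ) = n − rank(A − λI):
  rank(A − (-2)·I) = 2, so dim ker(A − (-2)·I) = n − 2 = 2
  rank(A − (4)·I) = 3, so dim ker(A − (4)·I) = n − 3 = 1

Summary:
  λ = -2: algebraic multiplicity = 3, geometric multiplicity = 2
  λ = 4: algebraic multiplicity = 1, geometric multiplicity = 1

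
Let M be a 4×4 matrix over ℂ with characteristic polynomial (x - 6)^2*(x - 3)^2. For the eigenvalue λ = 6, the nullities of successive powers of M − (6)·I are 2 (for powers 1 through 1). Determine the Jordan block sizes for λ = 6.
Block sizes for λ = 6: [1, 1]

From the dimensions of kernels of powers, the number of Jordan blocks of size at least j is d_j − d_{j−1} where d_j = dim ker(N^j) (with d_0 = 0). Computing the differences gives [2].
The number of blocks of size exactly k is (#blocks of size ≥ k) − (#blocks of size ≥ k + 1), so the partition is: 2 block(s) of size 1.
In nonincreasing order the block sizes are [1, 1].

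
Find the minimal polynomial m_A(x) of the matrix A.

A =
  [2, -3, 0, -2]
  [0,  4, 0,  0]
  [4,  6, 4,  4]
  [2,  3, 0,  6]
x^2 - 8*x + 16

The characteristic polynomial is χ_A(x) = (x - 4)^4, so the eigenvalues are known. The minimal polynomial is
  m_A(x) = Π_λ (x − λ)^{k_λ}
where k_λ is the size of the *largest* Jordan block for λ (equivalently, the smallest k with (A − λI)^k v = 0 for every generalised eigenvector v of λ).

  λ = 4: largest Jordan block has size 2, contributing (x − 4)^2

So m_A(x) = (x - 4)^2 = x^2 - 8*x + 16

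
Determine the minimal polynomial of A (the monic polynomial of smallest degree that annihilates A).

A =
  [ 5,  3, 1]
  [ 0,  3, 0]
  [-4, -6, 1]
x^2 - 6*x + 9

The characteristic polynomial is χ_A(x) = (x - 3)^3, so the eigenvalues are known. The minimal polynomial is
  m_A(x) = Π_λ (x − λ)^{k_λ}
where k_λ is the size of the *largest* Jordan block for λ (equivalently, the smallest k with (A − λI)^k v = 0 for every generalised eigenvector v of λ).

  λ = 3: largest Jordan block has size 2, contributing (x − 3)^2

So m_A(x) = (x - 3)^2 = x^2 - 6*x + 9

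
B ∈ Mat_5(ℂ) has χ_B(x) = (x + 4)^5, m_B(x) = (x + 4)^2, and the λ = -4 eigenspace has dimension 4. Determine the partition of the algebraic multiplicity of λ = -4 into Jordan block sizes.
Block sizes for λ = -4: [2, 1, 1, 1]

Step 1 — from the characteristic polynomial, algebraic multiplicity of λ = -4 is 5. From dim ker(B − (-4)·I) = 4, there are exactly 4 Jordan blocks for λ = -4.
Step 2 — from the minimal polynomial, the factor (x + 4)^2 tells us the largest block for λ = -4 has size 2.
Step 3 — with total size 5, 4 blocks, and largest block 2, the block sizes (in nonincreasing order) are [2, 1, 1, 1].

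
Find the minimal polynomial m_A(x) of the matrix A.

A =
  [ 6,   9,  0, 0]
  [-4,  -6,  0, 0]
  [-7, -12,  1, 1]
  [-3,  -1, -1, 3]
x^4 - 4*x^3 + 4*x^2

The characteristic polynomial is χ_A(x) = x^2*(x - 2)^2, so the eigenvalues are known. The minimal polynomial is
  m_A(x) = Π_λ (x − λ)^{k_λ}
where k_λ is the size of the *largest* Jordan block for λ (equivalently, the smallest k with (A − λI)^k v = 0 for every generalised eigenvector v of λ).

  λ = 0: largest Jordan block has size 2, contributing (x − 0)^2
  λ = 2: largest Jordan block has size 2, contributing (x − 2)^2

So m_A(x) = x^2*(x - 2)^2 = x^4 - 4*x^3 + 4*x^2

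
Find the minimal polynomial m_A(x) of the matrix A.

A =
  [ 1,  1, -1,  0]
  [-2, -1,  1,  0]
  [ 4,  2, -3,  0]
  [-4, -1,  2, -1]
x^3 + 3*x^2 + 3*x + 1

The characteristic polynomial is χ_A(x) = (x + 1)^4, so the eigenvalues are known. The minimal polynomial is
  m_A(x) = Π_λ (x − λ)^{k_λ}
where k_λ is the size of the *largest* Jordan block for λ (equivalently, the smallest k with (A − λI)^k v = 0 for every generalised eigenvector v of λ).

  λ = -1: largest Jordan block has size 3, contributing (x + 1)^3

So m_A(x) = (x + 1)^3 = x^3 + 3*x^2 + 3*x + 1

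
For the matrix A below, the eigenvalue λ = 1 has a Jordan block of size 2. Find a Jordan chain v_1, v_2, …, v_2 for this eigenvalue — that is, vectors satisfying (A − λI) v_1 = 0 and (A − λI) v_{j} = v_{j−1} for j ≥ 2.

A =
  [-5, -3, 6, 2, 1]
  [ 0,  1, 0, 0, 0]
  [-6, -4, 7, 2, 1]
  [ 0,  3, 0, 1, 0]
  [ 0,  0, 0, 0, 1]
A Jordan chain for λ = 1 of length 2:
v_1 = (-6, 0, -6, 0, 0)ᵀ
v_2 = (1, 0, 0, 0, 0)ᵀ

Let N = A − (1)·I. We want v_2 with N^2 v_2 = 0 but N^1 v_2 ≠ 0; then v_{j-1} := N · v_j for j = 2, …, 2.

Pick v_2 = (1, 0, 0, 0, 0)ᵀ.
Then v_1 = N · v_2 = (-6, 0, -6, 0, 0)ᵀ.

Sanity check: (A − (1)·I) v_1 = (0, 0, 0, 0, 0)ᵀ = 0. ✓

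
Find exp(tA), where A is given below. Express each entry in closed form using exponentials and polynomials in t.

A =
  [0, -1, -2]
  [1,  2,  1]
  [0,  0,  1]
e^{tA} =
  [-t*exp(t) + exp(t), -t*exp(t), t^2*exp(t)/2 - 2*t*exp(t)]
  [t*exp(t), t*exp(t) + exp(t), -t^2*exp(t)/2 + t*exp(t)]
  [0, 0, exp(t)]

Strategy: write A = P · J · P⁻¹ where J is a Jordan canonical form, so e^{tA} = P · e^{tJ} · P⁻¹, and e^{tJ} can be computed block-by-block.

A has Jordan form
J =
  [1, 1, 0]
  [0, 1, 1]
  [0, 0, 1]
(up to reordering of blocks).

Per-block formulas:
  For a 3×3 Jordan block J_3(1): exp(t · J_3(1)) = e^(1t)·(I + t·N + (t^2/2)·N^2), where N is the 3×3 nilpotent shift.

After assembling e^{tJ} and conjugating by P, we get:

e^{tA} =
  [-t*exp(t) + exp(t), -t*exp(t), t^2*exp(t)/2 - 2*t*exp(t)]
  [t*exp(t), t*exp(t) + exp(t), -t^2*exp(t)/2 + t*exp(t)]
  [0, 0, exp(t)]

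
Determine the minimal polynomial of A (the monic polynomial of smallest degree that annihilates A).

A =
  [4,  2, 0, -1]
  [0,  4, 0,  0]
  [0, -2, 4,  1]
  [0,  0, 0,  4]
x^2 - 8*x + 16

The characteristic polynomial is χ_A(x) = (x - 4)^4, so the eigenvalues are known. The minimal polynomial is
  m_A(x) = Π_λ (x − λ)^{k_λ}
where k_λ is the size of the *largest* Jordan block for λ (equivalently, the smallest k with (A − λI)^k v = 0 for every generalised eigenvector v of λ).

  λ = 4: largest Jordan block has size 2, contributing (x − 4)^2

So m_A(x) = (x - 4)^2 = x^2 - 8*x + 16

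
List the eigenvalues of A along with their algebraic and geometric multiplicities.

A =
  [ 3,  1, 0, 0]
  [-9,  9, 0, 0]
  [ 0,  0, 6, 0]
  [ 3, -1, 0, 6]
λ = 6: alg = 4, geom = 3

Step 1 — factor the characteristic polynomial to read off the algebraic multiplicities:
  χ_A(x) = (x - 6)^4

Step 2 — compute geometric multiplicities via the rank-nullity identity g(λ) = n − rank(A − λI):
  rank(A − (6)·I) = 1, so dim ker(A − (6)·I) = n − 1 = 3

Summary:
  λ = 6: algebraic multiplicity = 4, geometric multiplicity = 3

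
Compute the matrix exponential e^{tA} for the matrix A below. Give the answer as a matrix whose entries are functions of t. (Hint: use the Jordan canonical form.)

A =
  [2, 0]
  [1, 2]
e^{tA} =
  [exp(2*t), 0]
  [t*exp(2*t), exp(2*t)]

Strategy: write A = P · J · P⁻¹ where J is a Jordan canonical form, so e^{tA} = P · e^{tJ} · P⁻¹, and e^{tJ} can be computed block-by-block.

A has Jordan form
J =
  [2, 1]
  [0, 2]
(up to reordering of blocks).

Per-block formulas:
  For a 2×2 Jordan block J_2(2): exp(t · J_2(2)) = e^(2t)·(I + t·N), where N is the 2×2 nilpotent shift.

After assembling e^{tJ} and conjugating by P, we get:

e^{tA} =
  [exp(2*t), 0]
  [t*exp(2*t), exp(2*t)]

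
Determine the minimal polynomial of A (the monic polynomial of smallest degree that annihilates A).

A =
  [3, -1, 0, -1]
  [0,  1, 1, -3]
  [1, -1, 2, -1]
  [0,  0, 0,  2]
x^3 - 6*x^2 + 12*x - 8

The characteristic polynomial is χ_A(x) = (x - 2)^4, so the eigenvalues are known. The minimal polynomial is
  m_A(x) = Π_λ (x − λ)^{k_λ}
where k_λ is the size of the *largest* Jordan block for λ (equivalently, the smallest k with (A − λI)^k v = 0 for every generalised eigenvector v of λ).

  λ = 2: largest Jordan block has size 3, contributing (x − 2)^3

So m_A(x) = (x - 2)^3 = x^3 - 6*x^2 + 12*x - 8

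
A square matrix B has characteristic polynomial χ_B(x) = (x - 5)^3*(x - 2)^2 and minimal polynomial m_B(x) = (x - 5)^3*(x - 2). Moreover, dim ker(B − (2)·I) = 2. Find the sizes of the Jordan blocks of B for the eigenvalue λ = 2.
Block sizes for λ = 2: [1, 1]

Step 1 — from the characteristic polynomial, algebraic multiplicity of λ = 2 is 2. From dim ker(B − (2)·I) = 2, there are exactly 2 Jordan blocks for λ = 2.
Step 2 — from the minimal polynomial, the factor (x − 2) tells us the largest block for λ = 2 has size 1.
Step 3 — with total size 2, 2 blocks, and largest block 1, the block sizes (in nonincreasing order) are [1, 1].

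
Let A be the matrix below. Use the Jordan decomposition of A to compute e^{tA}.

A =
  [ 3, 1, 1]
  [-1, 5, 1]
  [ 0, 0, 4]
e^{tA} =
  [-t*exp(4*t) + exp(4*t), t*exp(4*t), t*exp(4*t)]
  [-t*exp(4*t), t*exp(4*t) + exp(4*t), t*exp(4*t)]
  [0, 0, exp(4*t)]

Strategy: write A = P · J · P⁻¹ where J is a Jordan canonical form, so e^{tA} = P · e^{tJ} · P⁻¹, and e^{tJ} can be computed block-by-block.

A has Jordan form
J =
  [4, 1, 0]
  [0, 4, 0]
  [0, 0, 4]
(up to reordering of blocks).

Per-block formulas:
  For a 1×1 block at λ = 4: exp(t · [4]) = [e^(4t)].
  For a 2×2 Jordan block J_2(4): exp(t · J_2(4)) = e^(4t)·(I + t·N), where N is the 2×2 nilpotent shift.

After assembling e^{tJ} and conjugating by P, we get:

e^{tA} =
  [-t*exp(4*t) + exp(4*t), t*exp(4*t), t*exp(4*t)]
  [-t*exp(4*t), t*exp(4*t) + exp(4*t), t*exp(4*t)]
  [0, 0, exp(4*t)]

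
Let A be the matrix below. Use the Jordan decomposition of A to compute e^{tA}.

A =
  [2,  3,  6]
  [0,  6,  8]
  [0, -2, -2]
e^{tA} =
  [exp(2*t), 3*t*exp(2*t), 6*t*exp(2*t)]
  [0, 4*t*exp(2*t) + exp(2*t), 8*t*exp(2*t)]
  [0, -2*t*exp(2*t), -4*t*exp(2*t) + exp(2*t)]

Strategy: write A = P · J · P⁻¹ where J is a Jordan canonical form, so e^{tA} = P · e^{tJ} · P⁻¹, and e^{tJ} can be computed block-by-block.

A has Jordan form
J =
  [2, 1, 0]
  [0, 2, 0]
  [0, 0, 2]
(up to reordering of blocks).

Per-block formulas:
  For a 1×1 block at λ = 2: exp(t · [2]) = [e^(2t)].
  For a 2×2 Jordan block J_2(2): exp(t · J_2(2)) = e^(2t)·(I + t·N), where N is the 2×2 nilpotent shift.

After assembling e^{tJ} and conjugating by P, we get:

e^{tA} =
  [exp(2*t), 3*t*exp(2*t), 6*t*exp(2*t)]
  [0, 4*t*exp(2*t) + exp(2*t), 8*t*exp(2*t)]
  [0, -2*t*exp(2*t), -4*t*exp(2*t) + exp(2*t)]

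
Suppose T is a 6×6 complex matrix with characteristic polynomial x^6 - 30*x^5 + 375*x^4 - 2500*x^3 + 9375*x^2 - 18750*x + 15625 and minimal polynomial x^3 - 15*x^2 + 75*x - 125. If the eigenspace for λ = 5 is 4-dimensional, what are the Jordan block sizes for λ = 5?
Block sizes for λ = 5: [3, 1, 1, 1]

Step 1 — from the characteristic polynomial, algebraic multiplicity of λ = 5 is 6. From dim ker(T − (5)·I) = 4, there are exactly 4 Jordan blocks for λ = 5.
Step 2 — from the minimal polynomial, the factor (x − 5)^3 tells us the largest block for λ = 5 has size 3.
Step 3 — with total size 6, 4 blocks, and largest block 3, the block sizes (in nonincreasing order) are [3, 1, 1, 1].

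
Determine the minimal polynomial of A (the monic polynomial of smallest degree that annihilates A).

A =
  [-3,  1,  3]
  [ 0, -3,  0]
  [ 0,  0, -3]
x^2 + 6*x + 9

The characteristic polynomial is χ_A(x) = (x + 3)^3, so the eigenvalues are known. The minimal polynomial is
  m_A(x) = Π_λ (x − λ)^{k_λ}
where k_λ is the size of the *largest* Jordan block for λ (equivalently, the smallest k with (A − λI)^k v = 0 for every generalised eigenvector v of λ).

  λ = -3: largest Jordan block has size 2, contributing (x + 3)^2

So m_A(x) = (x + 3)^2 = x^2 + 6*x + 9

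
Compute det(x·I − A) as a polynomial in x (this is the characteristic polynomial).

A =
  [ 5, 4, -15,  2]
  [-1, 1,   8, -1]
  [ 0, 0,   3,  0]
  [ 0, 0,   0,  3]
x^4 - 12*x^3 + 54*x^2 - 108*x + 81

Expanding det(x·I − A) (e.g. by cofactor expansion or by noting that A is similar to its Jordan form J, which has the same characteristic polynomial as A) gives
  χ_A(x) = x^4 - 12*x^3 + 54*x^2 - 108*x + 81
which factors as (x - 3)^4. The eigenvalues (with algebraic multiplicities) are λ = 3 with multiplicity 4.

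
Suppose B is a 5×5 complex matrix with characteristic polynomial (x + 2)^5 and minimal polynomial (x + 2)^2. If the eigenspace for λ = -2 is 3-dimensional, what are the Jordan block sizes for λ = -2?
Block sizes for λ = -2: [2, 2, 1]

Step 1 — from the characteristic polynomial, algebraic multiplicity of λ = -2 is 5. From dim ker(B − (-2)·I) = 3, there are exactly 3 Jordan blocks for λ = -2.
Step 2 — from the minimal polynomial, the factor (x + 2)^2 tells us the largest block for λ = -2 has size 2.
Step 3 — with total size 5, 3 blocks, and largest block 2, the block sizes (in nonincreasing order) are [2, 2, 1].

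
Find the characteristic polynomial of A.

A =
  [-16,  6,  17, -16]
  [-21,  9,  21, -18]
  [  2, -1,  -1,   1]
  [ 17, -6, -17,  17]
x^4 - 9*x^3 + 21*x^2 - 19*x + 6

Expanding det(x·I − A) (e.g. by cofactor expansion or by noting that A is similar to its Jordan form J, which has the same characteristic polynomial as A) gives
  χ_A(x) = x^4 - 9*x^3 + 21*x^2 - 19*x + 6
which factors as (x - 6)*(x - 1)^3. The eigenvalues (with algebraic multiplicities) are λ = 1 with multiplicity 3, λ = 6 with multiplicity 1.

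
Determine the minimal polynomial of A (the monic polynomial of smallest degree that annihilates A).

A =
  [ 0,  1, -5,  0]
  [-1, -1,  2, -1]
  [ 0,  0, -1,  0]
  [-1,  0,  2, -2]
x^3 + 3*x^2 + 3*x + 1

The characteristic polynomial is χ_A(x) = (x + 1)^4, so the eigenvalues are known. The minimal polynomial is
  m_A(x) = Π_λ (x − λ)^{k_λ}
where k_λ is the size of the *largest* Jordan block for λ (equivalently, the smallest k with (A − λI)^k v = 0 for every generalised eigenvector v of λ).

  λ = -1: largest Jordan block has size 3, contributing (x + 1)^3

So m_A(x) = (x + 1)^3 = x^3 + 3*x^2 + 3*x + 1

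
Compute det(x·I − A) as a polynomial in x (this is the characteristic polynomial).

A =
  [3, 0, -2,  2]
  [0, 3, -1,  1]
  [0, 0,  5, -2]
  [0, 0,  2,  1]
x^4 - 12*x^3 + 54*x^2 - 108*x + 81

Expanding det(x·I − A) (e.g. by cofactor expansion or by noting that A is similar to its Jordan form J, which has the same characteristic polynomial as A) gives
  χ_A(x) = x^4 - 12*x^3 + 54*x^2 - 108*x + 81
which factors as (x - 3)^4. The eigenvalues (with algebraic multiplicities) are λ = 3 with multiplicity 4.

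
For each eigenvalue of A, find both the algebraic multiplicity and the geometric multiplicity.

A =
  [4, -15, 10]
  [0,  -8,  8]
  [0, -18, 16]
λ = 4: alg = 3, geom = 2

Step 1 — factor the characteristic polynomial to read off the algebraic multiplicities:
  χ_A(x) = (x - 4)^3

Step 2 — compute geometric multiplicities via the rank-nullity identity g(λ) = n − rank(A − λI):
  rank(A − (4)·I) = 1, so dim ker(A − (4)·I) = n − 1 = 2

Summary:
  λ = 4: algebraic multiplicity = 3, geometric multiplicity = 2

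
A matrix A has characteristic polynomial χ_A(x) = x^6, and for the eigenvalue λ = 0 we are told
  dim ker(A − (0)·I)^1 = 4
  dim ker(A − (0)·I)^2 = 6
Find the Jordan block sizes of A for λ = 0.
Block sizes for λ = 0: [2, 2, 1, 1]

From the dimensions of kernels of powers, the number of Jordan blocks of size at least j is d_j − d_{j−1} where d_j = dim ker(N^j) (with d_0 = 0). Computing the differences gives [4, 2].
The number of blocks of size exactly k is (#blocks of size ≥ k) − (#blocks of size ≥ k + 1), so the partition is: 2 block(s) of size 1, 2 block(s) of size 2.
In nonincreasing order the block sizes are [2, 2, 1, 1].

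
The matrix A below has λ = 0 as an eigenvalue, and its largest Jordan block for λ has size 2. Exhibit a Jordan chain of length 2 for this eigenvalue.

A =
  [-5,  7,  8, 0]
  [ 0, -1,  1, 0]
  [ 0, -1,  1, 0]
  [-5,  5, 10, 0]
A Jordan chain for λ = 0 of length 2:
v_1 = (-3, -1, -1, -5)ᵀ
v_2 = (2, 1, 0, 0)ᵀ

Let N = A − (0)·I. We want v_2 with N^2 v_2 = 0 but N^1 v_2 ≠ 0; then v_{j-1} := N · v_j for j = 2, …, 2.

Pick v_2 = (2, 1, 0, 0)ᵀ.
Then v_1 = N · v_2 = (-3, -1, -1, -5)ᵀ.

Sanity check: (A − (0)·I) v_1 = (0, 0, 0, 0)ᵀ = 0. ✓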